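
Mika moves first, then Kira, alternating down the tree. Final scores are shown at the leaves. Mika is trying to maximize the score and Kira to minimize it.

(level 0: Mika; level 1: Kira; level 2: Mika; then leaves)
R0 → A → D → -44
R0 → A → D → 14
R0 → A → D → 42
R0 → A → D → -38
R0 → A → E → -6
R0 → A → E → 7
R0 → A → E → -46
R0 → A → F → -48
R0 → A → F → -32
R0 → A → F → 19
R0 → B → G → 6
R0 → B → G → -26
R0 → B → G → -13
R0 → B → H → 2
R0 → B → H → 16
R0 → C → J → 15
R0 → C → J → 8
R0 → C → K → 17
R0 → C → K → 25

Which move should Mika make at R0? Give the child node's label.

D (Mika): max(-44, 14, 42, -38) = 42
E (Mika): max(-6, 7, -46) = 7
F (Mika): max(-48, -32, 19) = 19
A (Kira): min(42, 7, 19) = 7
G (Mika): max(6, -26, -13) = 6
H (Mika): max(2, 16) = 16
B (Kira): min(6, 16) = 6
J (Mika): max(15, 8) = 15
K (Mika): max(17, 25) = 25
C (Kira): min(15, 25) = 15
R0 (Mika): max(7, 6, 15) = 15
Mika at R0 wants the highest of {A=7, B=6, C=15}, so chooses C.

C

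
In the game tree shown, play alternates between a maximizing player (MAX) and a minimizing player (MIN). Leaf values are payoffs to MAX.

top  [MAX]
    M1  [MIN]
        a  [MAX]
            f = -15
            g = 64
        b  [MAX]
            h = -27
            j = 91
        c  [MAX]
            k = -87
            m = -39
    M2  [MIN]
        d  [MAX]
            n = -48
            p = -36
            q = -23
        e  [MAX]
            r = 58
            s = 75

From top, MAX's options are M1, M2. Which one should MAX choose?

a (MAX): max(-15, 64) = 64
b (MAX): max(-27, 91) = 91
c (MAX): max(-87, -39) = -39
M1 (MIN): min(64, 91, -39) = -39
d (MAX): max(-48, -36, -23) = -23
e (MAX): max(58, 75) = 75
M2 (MIN): min(-23, 75) = -23
top (MAX): max(-39, -23) = -23
MAX at top wants the highest of {M1=-39, M2=-23}, so chooses M2.

M2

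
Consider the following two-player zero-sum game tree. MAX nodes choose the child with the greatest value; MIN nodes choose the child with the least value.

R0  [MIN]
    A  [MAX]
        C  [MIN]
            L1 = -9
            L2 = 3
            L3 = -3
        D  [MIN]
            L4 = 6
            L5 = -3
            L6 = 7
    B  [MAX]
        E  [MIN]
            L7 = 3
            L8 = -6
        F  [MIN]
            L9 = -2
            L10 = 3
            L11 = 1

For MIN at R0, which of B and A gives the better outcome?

A

E (MIN): min(3, -6) = -6
F (MIN): min(-2, 3, 1) = -2
B (MAX): max(-6, -2) = -2
C (MIN): min(-9, 3, -3) = -9
D (MIN): min(6, -3, 7) = -3
A (MAX): max(-9, -3) = -3
MIN prefers the lower value; B=-2, A=-3. A is better since -3 < -2.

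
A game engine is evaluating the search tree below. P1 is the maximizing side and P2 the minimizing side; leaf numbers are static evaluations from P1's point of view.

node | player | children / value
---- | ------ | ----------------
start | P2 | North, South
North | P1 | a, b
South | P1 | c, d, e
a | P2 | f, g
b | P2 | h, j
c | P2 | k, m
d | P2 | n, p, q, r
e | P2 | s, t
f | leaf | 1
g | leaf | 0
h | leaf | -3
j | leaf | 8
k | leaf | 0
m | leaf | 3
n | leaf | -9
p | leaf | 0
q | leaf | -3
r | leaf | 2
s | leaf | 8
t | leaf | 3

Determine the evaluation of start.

a (P2): min(1, 0) = 0
b (P2): min(-3, 8) = -3
North (P1): max(0, -3) = 0
c (P2): min(0, 3) = 0
d (P2): min(-9, 0, -3, 2) = -9
e (P2): min(8, 3) = 3
South (P1): max(0, -9, 3) = 3
start (P2): min(0, 3) = 0

0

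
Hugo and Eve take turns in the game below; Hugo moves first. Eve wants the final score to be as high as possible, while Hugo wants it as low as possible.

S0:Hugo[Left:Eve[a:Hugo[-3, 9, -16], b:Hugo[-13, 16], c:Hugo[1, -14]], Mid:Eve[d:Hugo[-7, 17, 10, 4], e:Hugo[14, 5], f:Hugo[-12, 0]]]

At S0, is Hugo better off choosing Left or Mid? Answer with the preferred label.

Left

a (Hugo): min(-3, 9, -16) = -16
b (Hugo): min(-13, 16) = -13
c (Hugo): min(1, -14) = -14
Left (Eve): max(-16, -13, -14) = -13
d (Hugo): min(-7, 17, 10, 4) = -7
e (Hugo): min(14, 5) = 5
f (Hugo): min(-12, 0) = -12
Mid (Eve): max(-7, 5, -12) = 5
Hugo prefers the lower value; Left=-13, Mid=5. Left is better since -13 < 5.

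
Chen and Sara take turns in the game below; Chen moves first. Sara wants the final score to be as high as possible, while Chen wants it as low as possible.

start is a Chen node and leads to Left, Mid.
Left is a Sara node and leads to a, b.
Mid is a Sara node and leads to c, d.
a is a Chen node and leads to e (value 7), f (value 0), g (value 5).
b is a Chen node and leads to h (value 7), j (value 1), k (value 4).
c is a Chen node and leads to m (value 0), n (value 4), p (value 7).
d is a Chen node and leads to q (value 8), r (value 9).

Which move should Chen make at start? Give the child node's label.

a (Chen): min(7, 0, 5) = 0
b (Chen): min(7, 1, 4) = 1
Left (Sara): max(0, 1) = 1
c (Chen): min(0, 4, 7) = 0
d (Chen): min(8, 9) = 8
Mid (Sara): max(0, 8) = 8
start (Chen): min(1, 8) = 1
Chen at start wants the lowest of {Left=1, Mid=8}, so chooses Left.

Left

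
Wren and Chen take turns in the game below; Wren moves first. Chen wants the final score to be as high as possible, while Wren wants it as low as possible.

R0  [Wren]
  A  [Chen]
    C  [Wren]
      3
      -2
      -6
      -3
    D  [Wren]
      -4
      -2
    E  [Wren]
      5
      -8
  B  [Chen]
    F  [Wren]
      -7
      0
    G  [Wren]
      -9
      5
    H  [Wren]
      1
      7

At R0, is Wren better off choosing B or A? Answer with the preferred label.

F (Wren): min(-7, 0) = -7
G (Wren): min(-9, 5) = -9
H (Wren): min(1, 7) = 1
B (Chen): max(-7, -9, 1) = 1
C (Wren): min(3, -2, -6, -3) = -6
D (Wren): min(-4, -2) = -4
E (Wren): min(5, -8) = -8
A (Chen): max(-6, -4, -8) = -4
Wren prefers the lower value; B=1, A=-4. A is better since -4 < 1.

A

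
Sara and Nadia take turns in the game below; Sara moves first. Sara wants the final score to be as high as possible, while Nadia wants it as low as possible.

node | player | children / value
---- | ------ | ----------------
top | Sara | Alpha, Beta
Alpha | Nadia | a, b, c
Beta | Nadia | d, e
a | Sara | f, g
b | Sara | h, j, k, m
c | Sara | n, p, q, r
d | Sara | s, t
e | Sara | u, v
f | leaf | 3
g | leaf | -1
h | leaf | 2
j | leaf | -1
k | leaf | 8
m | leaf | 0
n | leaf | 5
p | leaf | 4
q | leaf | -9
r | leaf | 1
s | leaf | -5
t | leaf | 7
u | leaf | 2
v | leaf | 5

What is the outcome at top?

a (Sara): max(3, -1) = 3
b (Sara): max(2, -1, 8, 0) = 8
c (Sara): max(5, 4, -9, 1) = 5
Alpha (Nadia): min(3, 8, 5) = 3
d (Sara): max(-5, 7) = 7
e (Sara): max(2, 5) = 5
Beta (Nadia): min(7, 5) = 5
top (Sara): max(3, 5) = 5

5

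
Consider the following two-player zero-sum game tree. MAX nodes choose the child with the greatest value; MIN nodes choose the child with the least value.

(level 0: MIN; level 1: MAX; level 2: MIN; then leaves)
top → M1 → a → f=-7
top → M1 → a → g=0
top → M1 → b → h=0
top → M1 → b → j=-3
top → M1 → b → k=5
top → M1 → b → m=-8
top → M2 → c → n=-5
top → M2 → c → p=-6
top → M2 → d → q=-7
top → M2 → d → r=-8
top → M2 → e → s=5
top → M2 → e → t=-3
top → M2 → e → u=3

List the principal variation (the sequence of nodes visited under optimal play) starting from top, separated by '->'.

top -> M1 -> a -> f

a (MIN): min(-7, 0) = -7
b (MIN): min(0, -3, 5, -8) = -8
M1 (MAX): max(-7, -8) = -7
c (MIN): min(-5, -6) = -6
d (MIN): min(-7, -8) = -8
e (MIN): min(5, -3, 3) = -3
M2 (MAX): max(-6, -8, -3) = -3
top (MIN): min(-7, -3) = -7
At top, MIN picks M1 (lowest: -7).
At M1, MAX picks a (highest: -7).
At a, MIN picks f (lowest: -7).
Terminal value -7.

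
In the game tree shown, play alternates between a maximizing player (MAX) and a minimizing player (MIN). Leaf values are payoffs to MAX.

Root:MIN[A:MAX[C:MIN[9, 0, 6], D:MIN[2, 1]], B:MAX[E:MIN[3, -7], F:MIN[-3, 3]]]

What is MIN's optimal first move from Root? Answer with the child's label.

B

C (MIN): min(9, 0, 6) = 0
D (MIN): min(2, 1) = 1
A (MAX): max(0, 1) = 1
E (MIN): min(3, -7) = -7
F (MIN): min(-3, 3) = -3
B (MAX): max(-7, -3) = -3
Root (MIN): min(1, -3) = -3
MIN at Root wants the lowest of {A=1, B=-3}, so chooses B.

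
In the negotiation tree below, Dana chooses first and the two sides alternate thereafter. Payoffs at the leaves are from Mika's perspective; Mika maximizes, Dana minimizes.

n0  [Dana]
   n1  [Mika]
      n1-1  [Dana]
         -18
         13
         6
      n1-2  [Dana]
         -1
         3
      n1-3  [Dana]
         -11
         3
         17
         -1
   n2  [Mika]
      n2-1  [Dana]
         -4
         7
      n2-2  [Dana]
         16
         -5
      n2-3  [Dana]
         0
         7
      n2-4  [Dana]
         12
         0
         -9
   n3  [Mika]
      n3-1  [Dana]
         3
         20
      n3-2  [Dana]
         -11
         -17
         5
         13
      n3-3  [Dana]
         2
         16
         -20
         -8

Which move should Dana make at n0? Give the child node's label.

n1-1 (Dana): min(-18, 13, 6) = -18
n1-2 (Dana): min(-1, 3) = -1
n1-3 (Dana): min(-11, 3, 17, -1) = -11
n1 (Mika): max(-18, -1, -11) = -1
n2-1 (Dana): min(-4, 7) = -4
n2-2 (Dana): min(16, -5) = -5
n2-3 (Dana): min(0, 7) = 0
n2-4 (Dana): min(12, 0, -9) = -9
n2 (Mika): max(-4, -5, 0, -9) = 0
n3-1 (Dana): min(3, 20) = 3
n3-2 (Dana): min(-11, -17, 5, 13) = -17
n3-3 (Dana): min(2, 16, -20, -8) = -20
n3 (Mika): max(3, -17, -20) = 3
n0 (Dana): min(-1, 0, 3) = -1
Dana at n0 wants the lowest of {n1=-1, n2=0, n3=3}, so chooses n1.

n1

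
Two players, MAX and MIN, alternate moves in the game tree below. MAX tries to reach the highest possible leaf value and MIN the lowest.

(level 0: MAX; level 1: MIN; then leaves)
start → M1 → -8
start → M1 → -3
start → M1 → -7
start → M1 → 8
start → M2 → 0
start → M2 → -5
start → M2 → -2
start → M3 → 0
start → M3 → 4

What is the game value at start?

M1 (MIN): min(-8, -3, -7, 8) = -8
M2 (MIN): min(0, -5, -2) = -5
M3 (MIN): min(0, 4) = 0
start (MAX): max(-8, -5, 0) = 0

0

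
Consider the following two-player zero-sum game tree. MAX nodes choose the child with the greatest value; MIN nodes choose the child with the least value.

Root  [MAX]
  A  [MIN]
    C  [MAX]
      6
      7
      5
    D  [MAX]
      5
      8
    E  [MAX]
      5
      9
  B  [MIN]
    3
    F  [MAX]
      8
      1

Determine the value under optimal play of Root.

C (MAX): max(6, 7, 5) = 7
D (MAX): max(5, 8) = 8
E (MAX): max(5, 9) = 9
A (MIN): min(7, 8, 9) = 7
F (MAX): max(8, 1) = 8
B (MIN): min(3, 8) = 3
Root (MAX): max(7, 3) = 7

7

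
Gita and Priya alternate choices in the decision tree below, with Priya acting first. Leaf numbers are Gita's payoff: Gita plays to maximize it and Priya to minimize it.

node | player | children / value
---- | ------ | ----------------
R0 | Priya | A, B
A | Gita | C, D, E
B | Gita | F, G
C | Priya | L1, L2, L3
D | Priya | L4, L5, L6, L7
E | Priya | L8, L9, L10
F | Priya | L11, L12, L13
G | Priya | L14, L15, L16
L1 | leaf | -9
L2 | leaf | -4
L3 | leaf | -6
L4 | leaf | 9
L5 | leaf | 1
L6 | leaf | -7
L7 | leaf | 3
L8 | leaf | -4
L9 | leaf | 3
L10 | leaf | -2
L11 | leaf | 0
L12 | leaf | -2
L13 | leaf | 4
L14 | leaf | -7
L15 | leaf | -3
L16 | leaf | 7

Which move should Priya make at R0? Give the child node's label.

A

C (Priya): min(-9, -4, -6) = -9
D (Priya): min(9, 1, -7, 3) = -7
E (Priya): min(-4, 3, -2) = -4
A (Gita): max(-9, -7, -4) = -4
F (Priya): min(0, -2, 4) = -2
G (Priya): min(-7, -3, 7) = -7
B (Gita): max(-2, -7) = -2
R0 (Priya): min(-4, -2) = -4
Priya at R0 wants the lowest of {A=-4, B=-2}, so chooses A.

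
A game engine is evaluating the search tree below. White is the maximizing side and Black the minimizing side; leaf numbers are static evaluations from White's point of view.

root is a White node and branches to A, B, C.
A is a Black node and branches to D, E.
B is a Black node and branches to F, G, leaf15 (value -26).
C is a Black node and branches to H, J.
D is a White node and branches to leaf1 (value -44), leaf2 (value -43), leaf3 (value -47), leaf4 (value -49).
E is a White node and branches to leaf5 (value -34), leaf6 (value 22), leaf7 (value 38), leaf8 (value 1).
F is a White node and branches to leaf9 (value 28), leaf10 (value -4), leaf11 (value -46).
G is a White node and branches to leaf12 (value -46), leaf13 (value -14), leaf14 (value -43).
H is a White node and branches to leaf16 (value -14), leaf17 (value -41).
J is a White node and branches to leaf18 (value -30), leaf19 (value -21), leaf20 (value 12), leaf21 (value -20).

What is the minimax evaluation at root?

D (White): max(-44, -43, -47, -49) = -43
E (White): max(-34, 22, 38, 1) = 38
A (Black): min(-43, 38) = -43
F (White): max(28, -4, -46) = 28
G (White): max(-46, -14, -43) = -14
B (Black): min(28, -14, -26) = -26
H (White): max(-14, -41) = -14
J (White): max(-30, -21, 12, -20) = 12
C (Black): min(-14, 12) = -14
root (White): max(-43, -26, -14) = -14

-14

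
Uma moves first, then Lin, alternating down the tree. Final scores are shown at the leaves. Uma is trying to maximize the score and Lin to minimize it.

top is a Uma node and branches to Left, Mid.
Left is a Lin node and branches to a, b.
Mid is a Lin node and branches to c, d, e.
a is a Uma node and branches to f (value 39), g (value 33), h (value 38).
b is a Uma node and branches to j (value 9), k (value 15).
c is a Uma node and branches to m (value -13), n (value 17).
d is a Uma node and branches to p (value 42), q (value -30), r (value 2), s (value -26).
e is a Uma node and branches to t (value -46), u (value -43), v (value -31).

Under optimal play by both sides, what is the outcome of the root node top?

a (Uma): max(39, 33, 38) = 39
b (Uma): max(9, 15) = 15
Left (Lin): min(39, 15) = 15
c (Uma): max(-13, 17) = 17
d (Uma): max(42, -30, 2, -26) = 42
e (Uma): max(-46, -43, -31) = -31
Mid (Lin): min(17, 42, -31) = -31
top (Uma): max(15, -31) = 15

15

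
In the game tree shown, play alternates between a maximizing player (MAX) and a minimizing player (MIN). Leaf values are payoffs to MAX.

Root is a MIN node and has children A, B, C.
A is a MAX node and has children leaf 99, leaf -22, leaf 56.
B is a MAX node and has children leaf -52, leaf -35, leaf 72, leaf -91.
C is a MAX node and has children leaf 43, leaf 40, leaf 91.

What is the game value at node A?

99

A (MAX): max(99, -22, 56) = 99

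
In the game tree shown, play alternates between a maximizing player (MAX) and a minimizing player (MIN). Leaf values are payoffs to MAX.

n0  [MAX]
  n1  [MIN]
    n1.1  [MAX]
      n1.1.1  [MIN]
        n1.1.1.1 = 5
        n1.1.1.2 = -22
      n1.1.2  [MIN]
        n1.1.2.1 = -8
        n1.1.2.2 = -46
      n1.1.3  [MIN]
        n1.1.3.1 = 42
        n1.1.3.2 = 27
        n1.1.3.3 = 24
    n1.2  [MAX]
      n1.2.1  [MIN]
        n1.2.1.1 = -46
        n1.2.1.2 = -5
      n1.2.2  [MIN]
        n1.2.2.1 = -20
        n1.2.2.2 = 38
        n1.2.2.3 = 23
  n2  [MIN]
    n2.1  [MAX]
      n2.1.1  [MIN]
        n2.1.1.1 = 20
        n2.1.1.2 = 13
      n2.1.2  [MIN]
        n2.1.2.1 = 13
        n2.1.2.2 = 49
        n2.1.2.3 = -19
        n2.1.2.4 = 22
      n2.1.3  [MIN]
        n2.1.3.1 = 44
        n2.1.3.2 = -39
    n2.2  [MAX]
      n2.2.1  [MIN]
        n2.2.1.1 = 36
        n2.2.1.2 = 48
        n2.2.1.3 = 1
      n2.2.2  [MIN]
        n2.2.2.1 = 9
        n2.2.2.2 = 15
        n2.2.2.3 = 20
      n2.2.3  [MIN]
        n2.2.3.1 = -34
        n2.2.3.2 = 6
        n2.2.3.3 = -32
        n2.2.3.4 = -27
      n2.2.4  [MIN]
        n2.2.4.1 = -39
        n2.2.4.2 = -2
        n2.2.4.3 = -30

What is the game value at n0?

n1.1.1 (MIN): min(5, -22) = -22
n1.1.2 (MIN): min(-8, -46) = -46
n1.1.3 (MIN): min(42, 27, 24) = 24
n1.1 (MAX): max(-22, -46, 24) = 24
n1.2.1 (MIN): min(-46, -5) = -46
n1.2.2 (MIN): min(-20, 38, 23) = -20
n1.2 (MAX): max(-46, -20) = -20
n1 (MIN): min(24, -20) = -20
n2.1.1 (MIN): min(20, 13) = 13
n2.1.2 (MIN): min(13, 49, -19, 22) = -19
n2.1.3 (MIN): min(44, -39) = -39
n2.1 (MAX): max(13, -19, -39) = 13
n2.2.1 (MIN): min(36, 48, 1) = 1
n2.2.2 (MIN): min(9, 15, 20) = 9
n2.2.3 (MIN): min(-34, 6, -32, -27) = -34
n2.2.4 (MIN): min(-39, -2, -30) = -39
n2.2 (MAX): max(1, 9, -34, -39) = 9
n2 (MIN): min(13, 9) = 9
n0 (MAX): max(-20, 9) = 9

9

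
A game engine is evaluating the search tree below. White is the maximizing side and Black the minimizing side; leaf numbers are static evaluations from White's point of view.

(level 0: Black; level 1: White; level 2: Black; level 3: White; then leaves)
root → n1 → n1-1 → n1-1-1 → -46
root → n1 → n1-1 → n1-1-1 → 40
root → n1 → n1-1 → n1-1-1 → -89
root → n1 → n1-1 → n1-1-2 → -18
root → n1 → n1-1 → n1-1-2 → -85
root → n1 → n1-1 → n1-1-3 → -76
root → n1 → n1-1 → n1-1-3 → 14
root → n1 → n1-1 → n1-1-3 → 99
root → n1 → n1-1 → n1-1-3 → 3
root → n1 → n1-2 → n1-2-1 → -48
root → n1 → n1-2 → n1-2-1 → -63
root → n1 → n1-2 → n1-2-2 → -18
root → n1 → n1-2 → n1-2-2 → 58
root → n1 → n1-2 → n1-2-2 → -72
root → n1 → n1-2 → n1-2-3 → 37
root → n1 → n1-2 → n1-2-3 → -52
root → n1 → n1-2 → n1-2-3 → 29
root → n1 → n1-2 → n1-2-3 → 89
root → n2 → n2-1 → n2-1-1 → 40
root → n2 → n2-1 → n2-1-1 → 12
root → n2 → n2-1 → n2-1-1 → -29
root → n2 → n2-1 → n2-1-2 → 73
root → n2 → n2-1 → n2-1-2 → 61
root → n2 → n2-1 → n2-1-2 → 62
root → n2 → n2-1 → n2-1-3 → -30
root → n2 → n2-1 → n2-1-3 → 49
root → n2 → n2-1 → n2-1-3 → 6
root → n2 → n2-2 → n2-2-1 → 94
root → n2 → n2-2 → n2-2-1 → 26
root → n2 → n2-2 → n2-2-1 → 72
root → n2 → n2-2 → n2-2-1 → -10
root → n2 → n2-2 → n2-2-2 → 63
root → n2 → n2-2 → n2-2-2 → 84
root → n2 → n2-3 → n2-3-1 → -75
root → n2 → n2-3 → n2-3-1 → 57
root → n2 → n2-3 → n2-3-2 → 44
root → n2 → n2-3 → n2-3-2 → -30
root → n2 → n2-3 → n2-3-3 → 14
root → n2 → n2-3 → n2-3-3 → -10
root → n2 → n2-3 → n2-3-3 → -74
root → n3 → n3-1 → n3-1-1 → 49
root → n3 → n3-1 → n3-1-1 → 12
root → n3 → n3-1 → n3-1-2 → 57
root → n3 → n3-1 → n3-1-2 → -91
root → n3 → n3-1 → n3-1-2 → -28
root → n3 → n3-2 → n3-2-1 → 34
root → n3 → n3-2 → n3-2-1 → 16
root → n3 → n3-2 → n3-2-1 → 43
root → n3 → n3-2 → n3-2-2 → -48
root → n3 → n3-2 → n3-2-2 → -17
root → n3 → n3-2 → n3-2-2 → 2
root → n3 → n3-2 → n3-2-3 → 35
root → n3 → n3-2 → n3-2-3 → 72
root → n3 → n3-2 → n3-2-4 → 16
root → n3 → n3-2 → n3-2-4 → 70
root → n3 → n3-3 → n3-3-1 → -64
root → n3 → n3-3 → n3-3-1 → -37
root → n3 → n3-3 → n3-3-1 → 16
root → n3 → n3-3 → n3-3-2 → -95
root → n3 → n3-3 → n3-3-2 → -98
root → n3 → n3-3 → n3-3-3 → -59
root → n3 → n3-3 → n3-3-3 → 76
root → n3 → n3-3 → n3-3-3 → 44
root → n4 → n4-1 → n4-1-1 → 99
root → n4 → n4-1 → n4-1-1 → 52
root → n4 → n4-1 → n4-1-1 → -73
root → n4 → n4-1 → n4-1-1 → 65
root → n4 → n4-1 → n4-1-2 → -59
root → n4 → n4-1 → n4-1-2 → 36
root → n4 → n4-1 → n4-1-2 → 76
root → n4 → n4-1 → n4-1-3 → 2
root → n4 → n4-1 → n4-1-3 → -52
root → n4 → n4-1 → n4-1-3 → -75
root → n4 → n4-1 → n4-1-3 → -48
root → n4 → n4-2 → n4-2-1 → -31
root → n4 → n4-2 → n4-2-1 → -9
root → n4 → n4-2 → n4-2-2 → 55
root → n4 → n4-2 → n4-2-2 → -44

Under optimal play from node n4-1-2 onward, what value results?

76

n4-1-2 (White): max(-59, 36, 76) = 76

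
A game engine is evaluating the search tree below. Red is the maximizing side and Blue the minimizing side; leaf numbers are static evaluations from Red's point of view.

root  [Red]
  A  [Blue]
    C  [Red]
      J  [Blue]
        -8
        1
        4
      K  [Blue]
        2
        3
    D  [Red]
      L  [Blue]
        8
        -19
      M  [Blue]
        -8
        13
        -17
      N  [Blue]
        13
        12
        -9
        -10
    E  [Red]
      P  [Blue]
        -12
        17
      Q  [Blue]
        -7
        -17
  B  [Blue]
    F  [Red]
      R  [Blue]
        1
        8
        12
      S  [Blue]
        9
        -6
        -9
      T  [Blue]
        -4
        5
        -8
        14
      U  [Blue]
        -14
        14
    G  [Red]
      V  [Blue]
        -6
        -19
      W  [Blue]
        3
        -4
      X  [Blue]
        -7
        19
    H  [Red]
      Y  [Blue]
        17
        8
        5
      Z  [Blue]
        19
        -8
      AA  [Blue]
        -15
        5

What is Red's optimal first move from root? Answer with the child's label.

B

J (Blue): min(-8, 1, 4) = -8
K (Blue): min(2, 3) = 2
C (Red): max(-8, 2) = 2
L (Blue): min(8, -19) = -19
M (Blue): min(-8, 13, -17) = -17
N (Blue): min(13, 12, -9, -10) = -10
D (Red): max(-19, -17, -10) = -10
P (Blue): min(-12, 17) = -12
Q (Blue): min(-7, -17) = -17
E (Red): max(-12, -17) = -12
A (Blue): min(2, -10, -12) = -12
R (Blue): min(1, 8, 12) = 1
S (Blue): min(9, -6, -9) = -9
T (Blue): min(-4, 5, -8, 14) = -8
U (Blue): min(-14, 14) = -14
F (Red): max(1, -9, -8, -14) = 1
V (Blue): min(-6, -19) = -19
W (Blue): min(3, -4) = -4
X (Blue): min(-7, 19) = -7
G (Red): max(-19, -4, -7) = -4
Y (Blue): min(17, 8, 5) = 5
Z (Blue): min(19, -8) = -8
AA (Blue): min(-15, 5) = -15
H (Red): max(5, -8, -15) = 5
B (Blue): min(1, -4, 5) = -4
root (Red): max(-12, -4) = -4
Red at root wants the highest of {A=-12, B=-4}, so chooses B.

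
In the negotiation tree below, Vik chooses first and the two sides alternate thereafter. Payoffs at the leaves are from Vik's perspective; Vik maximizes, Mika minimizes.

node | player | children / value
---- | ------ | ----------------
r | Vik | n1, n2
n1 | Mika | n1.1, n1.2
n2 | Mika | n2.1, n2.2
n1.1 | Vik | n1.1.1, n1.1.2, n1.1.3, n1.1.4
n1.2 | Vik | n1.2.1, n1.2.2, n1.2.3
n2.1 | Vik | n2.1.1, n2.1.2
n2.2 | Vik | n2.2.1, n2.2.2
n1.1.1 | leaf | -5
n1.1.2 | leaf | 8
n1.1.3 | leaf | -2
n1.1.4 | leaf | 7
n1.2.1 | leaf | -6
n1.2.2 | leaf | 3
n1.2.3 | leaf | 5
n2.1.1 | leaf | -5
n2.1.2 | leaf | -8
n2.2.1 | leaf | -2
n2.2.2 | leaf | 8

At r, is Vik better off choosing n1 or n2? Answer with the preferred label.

n1.1 (Vik): max(-5, 8, -2, 7) = 8
n1.2 (Vik): max(-6, 3, 5) = 5
n1 (Mika): min(8, 5) = 5
n2.1 (Vik): max(-5, -8) = -5
n2.2 (Vik): max(-2, 8) = 8
n2 (Mika): min(-5, 8) = -5
Vik prefers the higher value; n1=5, n2=-5. n1 is better since 5 > -5.

n1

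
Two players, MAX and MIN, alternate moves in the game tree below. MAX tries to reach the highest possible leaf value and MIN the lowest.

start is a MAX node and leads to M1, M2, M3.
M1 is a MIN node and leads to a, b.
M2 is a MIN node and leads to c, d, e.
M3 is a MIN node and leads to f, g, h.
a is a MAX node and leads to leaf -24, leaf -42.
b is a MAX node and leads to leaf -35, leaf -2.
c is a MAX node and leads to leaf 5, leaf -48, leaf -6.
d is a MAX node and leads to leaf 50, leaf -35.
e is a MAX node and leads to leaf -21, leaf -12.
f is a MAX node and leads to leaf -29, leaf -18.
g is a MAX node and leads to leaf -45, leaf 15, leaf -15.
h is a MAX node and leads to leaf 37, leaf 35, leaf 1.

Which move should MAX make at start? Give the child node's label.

a (MAX): max(-24, -42) = -24
b (MAX): max(-35, -2) = -2
M1 (MIN): min(-24, -2) = -24
c (MAX): max(5, -48, -6) = 5
d (MAX): max(50, -35) = 50
e (MAX): max(-21, -12) = -12
M2 (MIN): min(5, 50, -12) = -12
f (MAX): max(-29, -18) = -18
g (MAX): max(-45, 15, -15) = 15
h (MAX): max(37, 35, 1) = 37
M3 (MIN): min(-18, 15, 37) = -18
start (MAX): max(-24, -12, -18) = -12
MAX at start wants the highest of {M1=-24, M2=-12, M3=-18}, so chooses M2.

M2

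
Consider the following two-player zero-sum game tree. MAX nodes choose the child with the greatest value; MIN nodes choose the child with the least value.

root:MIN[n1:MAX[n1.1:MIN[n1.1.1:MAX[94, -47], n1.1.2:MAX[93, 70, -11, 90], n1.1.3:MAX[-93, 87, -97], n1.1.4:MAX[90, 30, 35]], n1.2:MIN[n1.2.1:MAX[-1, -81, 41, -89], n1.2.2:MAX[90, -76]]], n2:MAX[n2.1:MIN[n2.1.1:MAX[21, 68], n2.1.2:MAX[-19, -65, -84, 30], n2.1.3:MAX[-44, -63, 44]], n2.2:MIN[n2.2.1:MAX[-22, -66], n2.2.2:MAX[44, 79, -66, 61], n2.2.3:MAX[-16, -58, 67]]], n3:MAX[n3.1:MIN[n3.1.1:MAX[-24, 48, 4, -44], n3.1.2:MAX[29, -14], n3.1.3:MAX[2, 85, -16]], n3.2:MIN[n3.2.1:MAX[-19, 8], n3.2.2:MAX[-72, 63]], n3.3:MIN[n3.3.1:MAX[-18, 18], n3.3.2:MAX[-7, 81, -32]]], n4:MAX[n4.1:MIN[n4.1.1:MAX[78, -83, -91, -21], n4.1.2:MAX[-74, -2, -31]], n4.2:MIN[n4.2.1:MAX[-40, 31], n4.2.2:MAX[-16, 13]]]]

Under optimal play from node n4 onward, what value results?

13

n4.1.1 (MAX): max(78, -83, -91, -21) = 78
n4.1.2 (MAX): max(-74, -2, -31) = -2
n4.1 (MIN): min(78, -2) = -2
n4.2.1 (MAX): max(-40, 31) = 31
n4.2.2 (MAX): max(-16, 13) = 13
n4.2 (MIN): min(31, 13) = 13
n4 (MAX): max(-2, 13) = 13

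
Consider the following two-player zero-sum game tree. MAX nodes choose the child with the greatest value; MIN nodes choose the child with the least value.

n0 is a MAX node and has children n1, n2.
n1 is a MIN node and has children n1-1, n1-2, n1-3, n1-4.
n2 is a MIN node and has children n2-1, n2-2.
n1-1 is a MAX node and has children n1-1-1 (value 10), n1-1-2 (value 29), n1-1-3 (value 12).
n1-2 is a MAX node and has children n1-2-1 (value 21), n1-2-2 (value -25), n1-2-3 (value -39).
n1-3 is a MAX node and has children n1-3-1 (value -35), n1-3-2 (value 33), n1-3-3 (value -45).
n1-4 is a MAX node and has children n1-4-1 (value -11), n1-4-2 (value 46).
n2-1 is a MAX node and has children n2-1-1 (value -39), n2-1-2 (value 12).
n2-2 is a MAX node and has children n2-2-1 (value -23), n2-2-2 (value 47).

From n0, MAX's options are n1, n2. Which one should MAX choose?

n1-1 (MAX): max(10, 29, 12) = 29
n1-2 (MAX): max(21, -25, -39) = 21
n1-3 (MAX): max(-35, 33, -45) = 33
n1-4 (MAX): max(-11, 46) = 46
n1 (MIN): min(29, 21, 33, 46) = 21
n2-1 (MAX): max(-39, 12) = 12
n2-2 (MAX): max(-23, 47) = 47
n2 (MIN): min(12, 47) = 12
n0 (MAX): max(21, 12) = 21
MAX at n0 wants the highest of {n1=21, n2=12}, so chooses n1.

n1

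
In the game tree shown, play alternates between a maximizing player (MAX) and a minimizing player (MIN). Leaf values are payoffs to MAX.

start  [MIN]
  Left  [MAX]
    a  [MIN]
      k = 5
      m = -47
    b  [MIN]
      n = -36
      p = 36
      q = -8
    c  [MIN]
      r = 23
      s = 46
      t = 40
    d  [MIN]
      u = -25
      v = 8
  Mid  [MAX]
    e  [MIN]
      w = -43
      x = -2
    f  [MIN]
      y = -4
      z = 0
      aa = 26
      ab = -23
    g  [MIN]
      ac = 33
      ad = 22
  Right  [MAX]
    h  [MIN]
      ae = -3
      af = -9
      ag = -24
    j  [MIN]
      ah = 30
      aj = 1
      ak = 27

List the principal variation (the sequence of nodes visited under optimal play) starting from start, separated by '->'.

start -> Right -> j -> aj

a (MIN): min(5, -47) = -47
b (MIN): min(-36, 36, -8) = -36
c (MIN): min(23, 46, 40) = 23
d (MIN): min(-25, 8) = -25
Left (MAX): max(-47, -36, 23, -25) = 23
e (MIN): min(-43, -2) = -43
f (MIN): min(-4, 0, 26, -23) = -23
g (MIN): min(33, 22) = 22
Mid (MAX): max(-43, -23, 22) = 22
h (MIN): min(-3, -9, -24) = -24
j (MIN): min(30, 1, 27) = 1
Right (MAX): max(-24, 1) = 1
start (MIN): min(23, 22, 1) = 1
At start, MIN picks Right (lowest: 1).
At Right, MAX picks j (highest: 1).
At j, MIN picks aj (lowest: 1).
Terminal value 1.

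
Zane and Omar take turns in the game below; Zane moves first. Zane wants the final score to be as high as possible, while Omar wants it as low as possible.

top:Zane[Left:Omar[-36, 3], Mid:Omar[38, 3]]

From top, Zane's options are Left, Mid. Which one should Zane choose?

Mid

Left (Omar): min(-36, 3) = -36
Mid (Omar): min(38, 3) = 3
top (Zane): max(-36, 3) = 3
Zane at top wants the highest of {Left=-36, Mid=3}, so chooses Mid.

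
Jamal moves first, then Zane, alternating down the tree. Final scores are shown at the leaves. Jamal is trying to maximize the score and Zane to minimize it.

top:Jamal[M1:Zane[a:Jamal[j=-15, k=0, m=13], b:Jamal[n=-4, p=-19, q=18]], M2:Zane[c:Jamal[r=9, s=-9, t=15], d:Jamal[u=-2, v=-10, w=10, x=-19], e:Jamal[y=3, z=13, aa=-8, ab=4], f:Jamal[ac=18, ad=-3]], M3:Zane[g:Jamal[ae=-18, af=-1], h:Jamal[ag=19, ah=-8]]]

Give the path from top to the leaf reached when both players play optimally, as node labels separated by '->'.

top -> M1 -> a -> m

a (Jamal): max(-15, 0, 13) = 13
b (Jamal): max(-4, -19, 18) = 18
M1 (Zane): min(13, 18) = 13
c (Jamal): max(9, -9, 15) = 15
d (Jamal): max(-2, -10, 10, -19) = 10
e (Jamal): max(3, 13, -8, 4) = 13
f (Jamal): max(18, -3) = 18
M2 (Zane): min(15, 10, 13, 18) = 10
g (Jamal): max(-18, -1) = -1
h (Jamal): max(19, -8) = 19
M3 (Zane): min(-1, 19) = -1
top (Jamal): max(13, 10, -1) = 13
At top, Jamal picks M1 (highest: 13).
At M1, Zane picks a (lowest: 13).
At a, Jamal picks m (highest: 13).
Terminal value 13.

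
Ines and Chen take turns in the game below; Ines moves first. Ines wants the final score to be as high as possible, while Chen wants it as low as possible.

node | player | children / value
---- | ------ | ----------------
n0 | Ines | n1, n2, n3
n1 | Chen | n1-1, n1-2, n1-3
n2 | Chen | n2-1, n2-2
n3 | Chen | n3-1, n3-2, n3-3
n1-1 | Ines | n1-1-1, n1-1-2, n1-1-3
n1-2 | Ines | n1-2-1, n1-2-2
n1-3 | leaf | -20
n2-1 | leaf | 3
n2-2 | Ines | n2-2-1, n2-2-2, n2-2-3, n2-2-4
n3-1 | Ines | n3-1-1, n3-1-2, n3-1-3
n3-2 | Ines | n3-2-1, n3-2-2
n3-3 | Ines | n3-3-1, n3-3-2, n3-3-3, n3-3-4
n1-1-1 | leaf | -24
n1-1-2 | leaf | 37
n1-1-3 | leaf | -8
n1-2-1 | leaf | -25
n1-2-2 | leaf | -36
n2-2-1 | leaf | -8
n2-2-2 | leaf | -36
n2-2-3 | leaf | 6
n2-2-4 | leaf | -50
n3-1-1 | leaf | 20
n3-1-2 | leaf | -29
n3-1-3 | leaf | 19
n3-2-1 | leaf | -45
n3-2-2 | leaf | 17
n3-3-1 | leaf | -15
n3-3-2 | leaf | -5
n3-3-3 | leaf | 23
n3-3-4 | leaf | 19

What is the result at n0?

n1-1 (Ines): max(-24, 37, -8) = 37
n1-2 (Ines): max(-25, -36) = -25
n1 (Chen): min(37, -25, -20) = -25
n2-2 (Ines): max(-8, -36, 6, -50) = 6
n2 (Chen): min(3, 6) = 3
n3-1 (Ines): max(20, -29, 19) = 20
n3-2 (Ines): max(-45, 17) = 17
n3-3 (Ines): max(-15, -5, 23, 19) = 23
n3 (Chen): min(20, 17, 23) = 17
n0 (Ines): max(-25, 3, 17) = 17

17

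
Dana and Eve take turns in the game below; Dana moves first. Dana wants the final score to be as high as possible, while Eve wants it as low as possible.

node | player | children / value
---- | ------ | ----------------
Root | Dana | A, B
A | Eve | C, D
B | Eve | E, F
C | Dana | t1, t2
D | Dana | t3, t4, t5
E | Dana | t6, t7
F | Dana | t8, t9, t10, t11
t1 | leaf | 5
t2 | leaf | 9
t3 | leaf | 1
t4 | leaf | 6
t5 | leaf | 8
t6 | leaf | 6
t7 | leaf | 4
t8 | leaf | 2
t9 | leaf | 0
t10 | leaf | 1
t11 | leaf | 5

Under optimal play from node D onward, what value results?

D (Dana): max(1, 6, 8) = 8

8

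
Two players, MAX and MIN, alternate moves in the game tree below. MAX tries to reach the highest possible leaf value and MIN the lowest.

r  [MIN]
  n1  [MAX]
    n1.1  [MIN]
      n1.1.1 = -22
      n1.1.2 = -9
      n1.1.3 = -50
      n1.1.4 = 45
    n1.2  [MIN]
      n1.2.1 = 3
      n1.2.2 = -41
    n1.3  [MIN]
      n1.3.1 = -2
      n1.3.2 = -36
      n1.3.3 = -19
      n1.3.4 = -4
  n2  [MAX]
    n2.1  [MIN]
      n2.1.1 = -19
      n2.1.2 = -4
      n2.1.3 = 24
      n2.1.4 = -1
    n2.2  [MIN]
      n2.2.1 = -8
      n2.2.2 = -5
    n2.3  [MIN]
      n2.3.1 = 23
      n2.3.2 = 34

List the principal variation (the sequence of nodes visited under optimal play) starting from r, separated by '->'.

n1.1 (MIN): min(-22, -9, -50, 45) = -50
n1.2 (MIN): min(3, -41) = -41
n1.3 (MIN): min(-2, -36, -19, -4) = -36
n1 (MAX): max(-50, -41, -36) = -36
n2.1 (MIN): min(-19, -4, 24, -1) = -19
n2.2 (MIN): min(-8, -5) = -8
n2.3 (MIN): min(23, 34) = 23
n2 (MAX): max(-19, -8, 23) = 23
r (MIN): min(-36, 23) = -36
At r, MIN picks n1 (lowest: -36).
At n1, MAX picks n1.3 (highest: -36).
At n1.3, MIN picks n1.3.2 (lowest: -36).
Terminal value -36.

r -> n1 -> n1.3 -> n1.3.2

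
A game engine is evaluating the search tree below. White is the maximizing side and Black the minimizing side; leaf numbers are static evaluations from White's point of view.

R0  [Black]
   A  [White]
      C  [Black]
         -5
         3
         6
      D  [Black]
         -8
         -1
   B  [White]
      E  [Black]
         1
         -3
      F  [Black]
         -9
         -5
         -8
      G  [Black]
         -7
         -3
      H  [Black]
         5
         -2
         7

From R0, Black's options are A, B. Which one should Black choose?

A

C (Black): min(-5, 3, 6) = -5
D (Black): min(-8, -1) = -8
A (White): max(-5, -8) = -5
E (Black): min(1, -3) = -3
F (Black): min(-9, -5, -8) = -9
G (Black): min(-7, -3) = -7
H (Black): min(5, -2, 7) = -2
B (White): max(-3, -9, -7, -2) = -2
R0 (Black): min(-5, -2) = -5
Black at R0 wants the lowest of {A=-5, B=-2}, so chooses A.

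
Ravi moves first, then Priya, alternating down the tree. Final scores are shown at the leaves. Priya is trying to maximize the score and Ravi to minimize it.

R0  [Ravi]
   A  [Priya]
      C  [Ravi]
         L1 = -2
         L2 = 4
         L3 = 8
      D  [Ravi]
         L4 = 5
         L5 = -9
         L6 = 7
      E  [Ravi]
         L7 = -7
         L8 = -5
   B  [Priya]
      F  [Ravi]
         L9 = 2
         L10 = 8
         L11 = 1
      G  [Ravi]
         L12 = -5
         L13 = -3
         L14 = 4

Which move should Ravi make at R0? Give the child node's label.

A

C (Ravi): min(-2, 4, 8) = -2
D (Ravi): min(5, -9, 7) = -9
E (Ravi): min(-7, -5) = -7
A (Priya): max(-2, -9, -7) = -2
F (Ravi): min(2, 8, 1) = 1
G (Ravi): min(-5, -3, 4) = -5
B (Priya): max(1, -5) = 1
R0 (Ravi): min(-2, 1) = -2
Ravi at R0 wants the lowest of {A=-2, B=1}, so chooses A.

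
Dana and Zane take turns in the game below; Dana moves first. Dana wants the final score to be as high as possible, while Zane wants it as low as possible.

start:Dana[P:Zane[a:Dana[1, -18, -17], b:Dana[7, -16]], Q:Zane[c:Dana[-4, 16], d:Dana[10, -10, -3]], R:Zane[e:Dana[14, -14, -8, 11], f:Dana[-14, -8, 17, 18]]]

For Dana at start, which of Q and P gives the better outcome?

c (Dana): max(-4, 16) = 16
d (Dana): max(10, -10, -3) = 10
Q (Zane): min(16, 10) = 10
a (Dana): max(1, -18, -17) = 1
b (Dana): max(7, -16) = 7
P (Zane): min(1, 7) = 1
Dana prefers the higher value; Q=10, P=1. Q is better since 10 > 1.

Q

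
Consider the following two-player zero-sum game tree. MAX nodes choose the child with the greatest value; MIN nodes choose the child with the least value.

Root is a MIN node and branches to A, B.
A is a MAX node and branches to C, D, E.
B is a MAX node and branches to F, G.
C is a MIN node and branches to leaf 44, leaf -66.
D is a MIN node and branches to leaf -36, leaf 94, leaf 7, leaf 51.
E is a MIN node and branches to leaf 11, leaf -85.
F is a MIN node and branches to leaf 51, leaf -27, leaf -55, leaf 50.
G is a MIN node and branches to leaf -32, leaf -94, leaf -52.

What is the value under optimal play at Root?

-55

C (MIN): min(44, -66) = -66
D (MIN): min(-36, 94, 7, 51) = -36
E (MIN): min(11, -85) = -85
A (MAX): max(-66, -36, -85) = -36
F (MIN): min(51, -27, -55, 50) = -55
G (MIN): min(-32, -94, -52) = -94
B (MAX): max(-55, -94) = -55
Root (MIN): min(-36, -55) = -55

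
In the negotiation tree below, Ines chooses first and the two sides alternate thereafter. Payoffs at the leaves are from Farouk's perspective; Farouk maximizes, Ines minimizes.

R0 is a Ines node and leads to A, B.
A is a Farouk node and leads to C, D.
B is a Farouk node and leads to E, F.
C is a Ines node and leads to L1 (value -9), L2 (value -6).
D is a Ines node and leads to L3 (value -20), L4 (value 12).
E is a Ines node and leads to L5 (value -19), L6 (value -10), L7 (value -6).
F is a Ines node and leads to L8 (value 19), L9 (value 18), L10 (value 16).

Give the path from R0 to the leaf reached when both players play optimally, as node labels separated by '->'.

R0 -> A -> C -> L1

C (Ines): min(-9, -6) = -9
D (Ines): min(-20, 12) = -20
A (Farouk): max(-9, -20) = -9
E (Ines): min(-19, -10, -6) = -19
F (Ines): min(19, 18, 16) = 16
B (Farouk): max(-19, 16) = 16
R0 (Ines): min(-9, 16) = -9
At R0, Ines picks A (lowest: -9).
At A, Farouk picks C (highest: -9).
At C, Ines picks L1 (lowest: -9).
Terminal value -9.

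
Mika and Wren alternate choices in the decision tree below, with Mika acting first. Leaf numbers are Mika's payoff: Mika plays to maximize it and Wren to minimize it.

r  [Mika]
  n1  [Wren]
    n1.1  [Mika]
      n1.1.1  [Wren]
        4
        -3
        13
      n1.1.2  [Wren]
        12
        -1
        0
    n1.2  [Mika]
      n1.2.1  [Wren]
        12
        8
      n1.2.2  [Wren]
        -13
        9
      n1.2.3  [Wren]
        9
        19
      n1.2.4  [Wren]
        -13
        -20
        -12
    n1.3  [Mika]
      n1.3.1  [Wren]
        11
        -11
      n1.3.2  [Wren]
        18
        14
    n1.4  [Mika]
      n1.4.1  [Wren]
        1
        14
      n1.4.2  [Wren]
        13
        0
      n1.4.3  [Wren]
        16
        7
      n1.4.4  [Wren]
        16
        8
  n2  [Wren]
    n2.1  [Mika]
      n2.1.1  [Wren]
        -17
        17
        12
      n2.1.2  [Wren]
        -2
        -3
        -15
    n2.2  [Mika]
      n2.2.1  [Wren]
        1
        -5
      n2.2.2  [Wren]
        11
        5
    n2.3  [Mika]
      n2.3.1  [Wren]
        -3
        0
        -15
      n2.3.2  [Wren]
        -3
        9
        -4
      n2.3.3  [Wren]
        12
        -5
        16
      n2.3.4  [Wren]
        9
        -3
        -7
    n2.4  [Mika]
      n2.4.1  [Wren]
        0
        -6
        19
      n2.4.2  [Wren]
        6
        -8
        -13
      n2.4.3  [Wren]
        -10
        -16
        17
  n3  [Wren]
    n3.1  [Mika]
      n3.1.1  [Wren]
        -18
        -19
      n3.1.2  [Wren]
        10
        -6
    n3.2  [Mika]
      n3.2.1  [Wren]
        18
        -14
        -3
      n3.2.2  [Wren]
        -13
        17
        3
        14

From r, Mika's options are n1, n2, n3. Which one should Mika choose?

n1

n1.1.1 (Wren): min(4, -3, 13) = -3
n1.1.2 (Wren): min(12, -1, 0) = -1
n1.1 (Mika): max(-3, -1) = -1
n1.2.1 (Wren): min(12, 8) = 8
n1.2.2 (Wren): min(-13, 9) = -13
n1.2.3 (Wren): min(9, 19) = 9
n1.2.4 (Wren): min(-13, -20, -12) = -20
n1.2 (Mika): max(8, -13, 9, -20) = 9
n1.3.1 (Wren): min(11, -11) = -11
n1.3.2 (Wren): min(18, 14) = 14
n1.3 (Mika): max(-11, 14) = 14
n1.4.1 (Wren): min(1, 14) = 1
n1.4.2 (Wren): min(13, 0) = 0
n1.4.3 (Wren): min(16, 7) = 7
n1.4.4 (Wren): min(16, 8) = 8
n1.4 (Mika): max(1, 0, 7, 8) = 8
n1 (Wren): min(-1, 9, 14, 8) = -1
n2.1.1 (Wren): min(-17, 17, 12) = -17
n2.1.2 (Wren): min(-2, -3, -15) = -15
n2.1 (Mika): max(-17, -15) = -15
n2.2.1 (Wren): min(1, -5) = -5
n2.2.2 (Wren): min(11, 5) = 5
n2.2 (Mika): max(-5, 5) = 5
n2.3.1 (Wren): min(-3, 0, -15) = -15
n2.3.2 (Wren): min(-3, 9, -4) = -4
n2.3.3 (Wren): min(12, -5, 16) = -5
n2.3.4 (Wren): min(9, -3, -7) = -7
n2.3 (Mika): max(-15, -4, -5, -7) = -4
n2.4.1 (Wren): min(0, -6, 19) = -6
n2.4.2 (Wren): min(6, -8, -13) = -13
n2.4.3 (Wren): min(-10, -16, 17) = -16
n2.4 (Mika): max(-6, -13, -16) = -6
n2 (Wren): min(-15, 5, -4, -6) = -15
n3.1.1 (Wren): min(-18, -19) = -19
n3.1.2 (Wren): min(10, -6) = -6
n3.1 (Mika): max(-19, -6) = -6
n3.2.1 (Wren): min(18, -14, -3) = -14
n3.2.2 (Wren): min(-13, 17, 3, 14) = -13
n3.2 (Mika): max(-14, -13) = -13
n3 (Wren): min(-6, -13) = -13
r (Mika): max(-1, -15, -13) = -1
Mika at r wants the highest of {n1=-1, n2=-15, n3=-13}, so chooses n1.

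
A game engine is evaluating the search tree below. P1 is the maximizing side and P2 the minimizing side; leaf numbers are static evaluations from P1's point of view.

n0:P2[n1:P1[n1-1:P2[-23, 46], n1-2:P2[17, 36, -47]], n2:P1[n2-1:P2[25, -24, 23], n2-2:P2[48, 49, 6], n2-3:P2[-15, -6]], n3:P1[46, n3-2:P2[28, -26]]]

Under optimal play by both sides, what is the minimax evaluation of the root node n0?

-23

n1-1 (P2): min(-23, 46) = -23
n1-2 (P2): min(17, 36, -47) = -47
n1 (P1): max(-23, -47) = -23
n2-1 (P2): min(25, -24, 23) = -24
n2-2 (P2): min(48, 49, 6) = 6
n2-3 (P2): min(-15, -6) = -15
n2 (P1): max(-24, 6, -15) = 6
n3-2 (P2): min(28, -26) = -26
n3 (P1): max(46, -26) = 46
n0 (P2): min(-23, 6, 46) = -23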